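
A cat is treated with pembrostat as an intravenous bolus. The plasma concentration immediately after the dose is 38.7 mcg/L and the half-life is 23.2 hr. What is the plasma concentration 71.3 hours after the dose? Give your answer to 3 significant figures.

4.60 mcg/L

k = ln 2 / 23.2 = 0.02988 hr⁻¹
71.3 hr is 3.073 half-lives, so C = 38.7 × (1/2)^3.073 = 38.7 × 0.1188 ≈ 4.60 mcg/L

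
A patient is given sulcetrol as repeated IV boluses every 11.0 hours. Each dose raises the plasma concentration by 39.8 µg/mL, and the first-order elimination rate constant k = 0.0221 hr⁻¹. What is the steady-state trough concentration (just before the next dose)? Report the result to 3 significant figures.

145 µg/mL

Fraction remaining after one interval: e^(−kτ) = e^(−0.02210 × 11.0) = 0.7842
R = 1 / (1 − 0.7842) = 4.634
Css,max = 39.8 × 4.634 = 184.4 µg/mL
Css,min = Css,max × e^(−kτ) = 184.4 × 0.7842 ≈ 145 µg/mL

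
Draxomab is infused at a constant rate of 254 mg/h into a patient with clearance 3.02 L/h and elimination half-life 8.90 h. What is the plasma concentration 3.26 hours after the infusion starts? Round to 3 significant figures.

18.9 µg/mL

Css = rate / CL = 254 / 3.02 = 84.11 µg/mL
k = ln 2 / 8.90 = 0.07788 h⁻¹
C(t) = Css (1 − e^(−kt)) = 84.11 × (1 − e^(−0.2539)) = 84.11 × 0.2242 ≈ 18.9 µg/mL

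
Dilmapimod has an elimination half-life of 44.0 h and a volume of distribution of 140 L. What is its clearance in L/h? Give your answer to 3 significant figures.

2.21 L/h

k = ln 2 / t½ = ln 2 / 44.0 = 0.01575 h⁻¹
CL = k · V = 0.01575 × 140 ≈ 2.21 L/h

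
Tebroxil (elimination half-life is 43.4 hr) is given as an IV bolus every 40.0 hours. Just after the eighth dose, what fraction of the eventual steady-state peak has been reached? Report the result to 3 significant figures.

k = ln 2 / 43.4 = 0.01597 hr⁻¹
f_n = 1 − e^(−nkτ) = 1 − e^(−8 × 0.01597 × 40.0) = 1 − e^(−5.111) = 1 − 0.006031 ≈ 0.994

0.994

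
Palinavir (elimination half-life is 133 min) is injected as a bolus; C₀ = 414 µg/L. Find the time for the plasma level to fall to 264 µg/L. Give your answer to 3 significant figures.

86.3 minutes

k = ln 2 / 133 = 0.005212 min⁻¹
C(t) = C₀ e^(−kt)  ⇒  t = ln(C₀/C) / k
t = ln(414/264) / 0.005212 = 0.4499 / 0.005212 ≈ 86.3 minutes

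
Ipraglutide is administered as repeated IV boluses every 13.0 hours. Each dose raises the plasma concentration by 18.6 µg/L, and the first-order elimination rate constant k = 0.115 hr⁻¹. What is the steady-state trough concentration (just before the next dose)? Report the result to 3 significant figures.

5.38 µg/L

Fraction remaining after one interval: e^(−kτ) = e^(−0.1150 × 13.0) = 0.2242
R = 1 / (1 − 0.2242) = 1.289
Css,max = 18.6 × 1.289 = 23.98 µg/L
Css,min = Css,max × e^(−kτ) = 23.98 × 0.2242 ≈ 5.38 µg/L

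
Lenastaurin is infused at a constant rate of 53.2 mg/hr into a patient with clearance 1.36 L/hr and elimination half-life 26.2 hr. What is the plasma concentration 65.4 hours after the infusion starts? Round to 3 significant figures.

Css = rate / CL = 53.2 / 1.36 = 39.12 mg/L
k = ln 2 / 26.2 = 0.02646 hr⁻¹
C(t) = Css (1 − e^(−kt)) = 39.12 × (1 − e^(−1.730)) = 39.12 × 0.8228 ≈ 32.2 mg/L

32.2 mg/L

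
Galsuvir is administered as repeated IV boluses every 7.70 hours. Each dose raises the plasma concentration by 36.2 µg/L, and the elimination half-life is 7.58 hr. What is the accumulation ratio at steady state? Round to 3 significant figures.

1.98

k = ln 2 / 7.58 = 0.09144 hr⁻¹
Fraction remaining after one interval: e^(−kτ) = e^(−0.09144 × 7.70) = 0.4945
R = 1 / (1 − 0.4945) = 1 / 0.5055 ≈ 1.98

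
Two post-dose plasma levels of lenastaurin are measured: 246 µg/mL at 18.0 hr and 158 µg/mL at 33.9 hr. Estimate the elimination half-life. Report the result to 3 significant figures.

24.9 hours

k = ln(C₁/C₂) / (t₂ − t₁) = ln(246/158) / (33.9 − 18.0)
  = 0.4427 / 15.90 = 0.02785 hr⁻¹
t½ = ln 2 / k = ln 2 / 0.02785 ≈ 24.9 hours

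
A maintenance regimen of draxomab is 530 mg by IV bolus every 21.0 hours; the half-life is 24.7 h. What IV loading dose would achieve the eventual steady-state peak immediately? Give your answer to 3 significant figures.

k = ln 2 / 24.7 = 0.02806 h⁻¹
Accumulation ratio R = 1 / (1 − e^(−kτ)) = 1 / (1 − e^(−0.02806×21.0)) = 1 / (1 − 0.5547) = 2.246
Loading dose = maintenance dose × R = 530 × 2.246 ≈ 1190 mg

1190 mg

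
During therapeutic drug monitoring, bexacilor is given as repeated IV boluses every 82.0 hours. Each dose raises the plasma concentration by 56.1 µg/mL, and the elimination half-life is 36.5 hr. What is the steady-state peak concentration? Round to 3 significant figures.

71.1 µg/mL

k = ln 2 / 36.5 = 0.01899 hr⁻¹
Fraction remaining after one interval: e^(−kτ) = e^(−0.01899 × 82.0) = 0.2107
R = 1 / (1 − 0.2107) = 1.267
Css,max = 56.1 × 1.267 ≈ 71.1 µg/mL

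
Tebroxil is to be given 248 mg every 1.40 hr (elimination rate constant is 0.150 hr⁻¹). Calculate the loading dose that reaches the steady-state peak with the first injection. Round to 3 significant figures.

Accumulation ratio R = 1 / (1 − e^(−kτ)) = 1 / (1 − e^(−0.1500×1.40)) = 1 / (1 − 0.8106) = 5.279
Loading dose = maintenance dose × R = 248 × 5.279 ≈ 1310 mg

1310 mg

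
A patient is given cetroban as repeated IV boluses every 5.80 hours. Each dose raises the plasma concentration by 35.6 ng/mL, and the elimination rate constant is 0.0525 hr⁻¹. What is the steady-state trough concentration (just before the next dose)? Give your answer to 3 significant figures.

Fraction remaining after one interval: e^(−kτ) = e^(−0.05250 × 5.80) = 0.7375
R = 1 / (1 − 0.7375) = 3.809
Css,max = 35.6 × 3.809 = 135.6 ng/mL
Css,min = Css,max × e^(−kτ) = 135.6 × 0.7375 ≈ 100 ng/mL

100 ng/mL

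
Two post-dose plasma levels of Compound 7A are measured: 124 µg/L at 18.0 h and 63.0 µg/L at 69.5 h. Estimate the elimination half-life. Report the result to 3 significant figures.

52.7 hours

k = ln(C₁/C₂) / (t₂ − t₁) = ln(124/63.0) / (69.5 − 18.0)
  = 0.6771 / 51.50 = 0.01315 h⁻¹
t½ = ln 2 / k = ln 2 / 0.01315 ≈ 52.7 hours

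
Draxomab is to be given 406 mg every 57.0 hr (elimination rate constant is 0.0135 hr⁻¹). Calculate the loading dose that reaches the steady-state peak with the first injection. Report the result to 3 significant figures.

756 mg

Accumulation ratio R = 1 / (1 − e^(−kτ)) = 1 / (1 − e^(−0.01350×57.0)) = 1 / (1 − 0.4632) = 1.863
Loading dose = maintenance dose × R = 406 × 1.863 ≈ 756 mg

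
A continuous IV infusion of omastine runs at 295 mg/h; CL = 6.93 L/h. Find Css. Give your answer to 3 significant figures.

Css = infusion rate / CL = 295 / 6.93 ≈ 42.6 µg/mL

42.6 µg/mL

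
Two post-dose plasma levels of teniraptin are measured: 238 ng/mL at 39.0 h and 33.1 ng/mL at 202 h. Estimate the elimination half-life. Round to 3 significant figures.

k = ln(C₁/C₂) / (t₂ − t₁) = ln(238/33.1) / (202 − 39.0)
  = 1.973 / 163.0 = 0.01210 h⁻¹
t½ = ln 2 / k = ln 2 / 0.01210 ≈ 57.3 hours

57.3 hours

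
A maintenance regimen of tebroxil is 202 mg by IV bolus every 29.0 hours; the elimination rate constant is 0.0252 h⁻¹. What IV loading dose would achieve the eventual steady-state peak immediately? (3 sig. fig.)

390 mg

Accumulation ratio R = 1 / (1 − e^(−kτ)) = 1 / (1 − e^(−0.02520×29.0)) = 1 / (1 − 0.4815) = 1.929
Loading dose = maintenance dose × R = 202 × 1.929 ≈ 390 mg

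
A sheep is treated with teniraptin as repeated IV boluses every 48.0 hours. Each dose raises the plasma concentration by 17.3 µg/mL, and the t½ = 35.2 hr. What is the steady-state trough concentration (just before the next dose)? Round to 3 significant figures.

k = ln 2 / 35.2 = 0.01969 hr⁻¹
Fraction remaining after one interval: e^(−kτ) = e^(−0.01969 × 48.0) = 0.3886
R = 1 / (1 − 0.3886) = 1.636
Css,max = 17.3 × 1.636 = 28.30 µg/mL
Css,min = Css,max × e^(−kτ) = 28.30 × 0.3886 ≈ 11.0 µg/mL

11.0 µg/mL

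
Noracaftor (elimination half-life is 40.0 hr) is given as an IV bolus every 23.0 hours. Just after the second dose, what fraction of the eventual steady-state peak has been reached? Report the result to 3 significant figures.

0.549

k = ln 2 / 40.0 = 0.01733 hr⁻¹
f_n = 1 − e^(−nkτ) = 1 − e^(−2 × 0.01733 × 23.0) = 1 − e^(−0.7971) = 1 − 0.4506 ≈ 0.549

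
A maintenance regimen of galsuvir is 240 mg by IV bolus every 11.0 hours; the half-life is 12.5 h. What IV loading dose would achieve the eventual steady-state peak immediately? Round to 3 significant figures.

526 mg

k = ln 2 / 12.5 = 0.05545 h⁻¹
Accumulation ratio R = 1 / (1 − e^(−kτ)) = 1 / (1 − e^(−0.05545×11.0)) = 1 / (1 − 0.5434) = 2.190
Loading dose = maintenance dose × R = 240 × 2.190 ≈ 526 mg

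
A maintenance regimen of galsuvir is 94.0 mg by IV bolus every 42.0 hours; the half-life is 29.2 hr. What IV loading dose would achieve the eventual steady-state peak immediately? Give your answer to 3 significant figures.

k = ln 2 / 29.2 = 0.02374 hr⁻¹
Accumulation ratio R = 1 / (1 − e^(−kτ)) = 1 / (1 − e^(−0.02374×42.0)) = 1 / (1 − 0.3690) = 1.585
Loading dose = maintenance dose × R = 94.0 × 1.585 ≈ 149 mg

149 mg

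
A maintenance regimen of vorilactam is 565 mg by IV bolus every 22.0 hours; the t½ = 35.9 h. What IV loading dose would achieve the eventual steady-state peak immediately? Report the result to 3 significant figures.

1630 mg

k = ln 2 / 35.9 = 0.01931 h⁻¹
Accumulation ratio R = 1 / (1 − e^(−kτ)) = 1 / (1 − e^(−0.01931×22.0)) = 1 / (1 − 0.6539) = 2.890
Loading dose = maintenance dose × R = 565 × 2.890 ≈ 1630 mg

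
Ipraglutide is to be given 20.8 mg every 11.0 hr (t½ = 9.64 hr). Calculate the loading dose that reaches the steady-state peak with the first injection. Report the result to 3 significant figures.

k = ln 2 / 9.64 = 0.07190 hr⁻¹
Accumulation ratio R = 1 / (1 − e^(−kτ)) = 1 / (1 − e^(−0.07190×11.0)) = 1 / (1 − 0.4534) = 1.830
Loading dose = maintenance dose × R = 20.8 × 1.830 ≈ 38.1 mg

38.1 mg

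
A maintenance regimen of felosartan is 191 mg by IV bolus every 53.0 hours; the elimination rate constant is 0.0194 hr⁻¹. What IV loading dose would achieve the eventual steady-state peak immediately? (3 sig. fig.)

Accumulation ratio R = 1 / (1 − e^(−kτ)) = 1 / (1 − e^(−0.01940×53.0)) = 1 / (1 − 0.3577) = 1.557
Loading dose = maintenance dose × R = 191 × 1.557 ≈ 297 mg

297 mg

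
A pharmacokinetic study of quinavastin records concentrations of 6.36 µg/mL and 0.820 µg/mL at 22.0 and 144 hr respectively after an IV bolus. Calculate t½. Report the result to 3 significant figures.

k = ln(C₁/C₂) / (t₂ − t₁) = ln(6.36/0.820) / (144 − 22.0)
  = 2.048 / 122.0 = 0.01679 hr⁻¹
t½ = ln 2 / k = ln 2 / 0.01679 ≈ 41.3 hours

41.3 hours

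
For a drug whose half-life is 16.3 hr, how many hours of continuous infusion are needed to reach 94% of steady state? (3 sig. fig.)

66.2 hours

k = ln 2 / 16.3 = 0.04252 hr⁻¹
f = 1 − e^(−kt)  ⇒  t = −ln(1 − f) / k
t = −ln(1 − 0.94) / 0.04252 = 2.813 / 0.04252 ≈ 66.2 hours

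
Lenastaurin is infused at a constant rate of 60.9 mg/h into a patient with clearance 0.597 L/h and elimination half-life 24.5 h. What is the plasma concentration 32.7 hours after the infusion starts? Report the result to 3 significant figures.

Css = rate / CL = 60.9 / 0.597 = 102.0 mg/L
k = ln 2 / 24.5 = 0.02829 h⁻¹
C(t) = Css (1 − e^(−kt)) = 102.0 × (1 − e^(−0.9251)) = 102.0 × 0.6035 ≈ 61.6 mg/L

61.6 mg/L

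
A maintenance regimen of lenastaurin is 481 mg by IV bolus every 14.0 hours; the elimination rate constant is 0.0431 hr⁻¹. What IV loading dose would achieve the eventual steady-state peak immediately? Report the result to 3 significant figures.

1060 mg

Accumulation ratio R = 1 / (1 − e^(−kτ)) = 1 / (1 − e^(−0.04310×14.0)) = 1 / (1 − 0.5469) = 2.207
Loading dose = maintenance dose × R = 481 × 2.207 ≈ 1060 mg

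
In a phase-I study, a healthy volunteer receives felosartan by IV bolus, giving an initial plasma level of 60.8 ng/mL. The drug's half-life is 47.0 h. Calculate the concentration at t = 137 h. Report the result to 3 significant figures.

k = ln 2 / 47.0 = 0.01475 h⁻¹
C(t) = C₀ e^(−kt) = 60.8 × e^(−0.01475 × 137) = 60.8 × e^(−2.020) = 60.8 × 0.1326 ≈ 8.06 ng/mL

8.06 ng/mL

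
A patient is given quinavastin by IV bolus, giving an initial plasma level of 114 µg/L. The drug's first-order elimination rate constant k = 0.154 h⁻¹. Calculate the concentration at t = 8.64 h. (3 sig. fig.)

C(t) = C₀ e^(−kt) = 114 × e^(−0.1540 × 8.64) = 114 × e^(−1.331) = 114 × 0.2643 ≈ 30.1 µg/L

30.1 µg/L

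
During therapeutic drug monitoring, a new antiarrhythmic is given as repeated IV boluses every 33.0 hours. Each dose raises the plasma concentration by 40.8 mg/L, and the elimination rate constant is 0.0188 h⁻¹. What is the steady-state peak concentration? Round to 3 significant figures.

88.3 mg/L

Fraction remaining after one interval: e^(−kτ) = e^(−0.01880 × 33.0) = 0.5377
R = 1 / (1 − 0.5377) = 2.163
Css,max = 40.8 × 2.163 ≈ 88.3 mg/L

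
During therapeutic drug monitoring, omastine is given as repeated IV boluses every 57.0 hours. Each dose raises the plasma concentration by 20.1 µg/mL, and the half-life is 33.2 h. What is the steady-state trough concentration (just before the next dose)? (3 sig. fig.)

8.79 µg/mL

k = ln 2 / 33.2 = 0.02088 h⁻¹
Fraction remaining after one interval: e^(−kτ) = e^(−0.02088 × 57.0) = 0.3042
R = 1 / (1 − 0.3042) = 1.437
Css,max = 20.1 × 1.437 = 28.89 µg/mL
Css,min = Css,max × e^(−kτ) = 28.89 × 0.3042 ≈ 8.79 µg/mL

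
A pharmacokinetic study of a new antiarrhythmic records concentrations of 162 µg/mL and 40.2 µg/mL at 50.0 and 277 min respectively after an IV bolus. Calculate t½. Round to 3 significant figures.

k = ln(C₁/C₂) / (t₂ − t₁) = ln(162/40.2) / (277 − 50.0)
  = 1.394 / 227.0 = 0.006140 min⁻¹
t½ = ln 2 / k = ln 2 / 0.006140 ≈ 113 minutes

113 minutes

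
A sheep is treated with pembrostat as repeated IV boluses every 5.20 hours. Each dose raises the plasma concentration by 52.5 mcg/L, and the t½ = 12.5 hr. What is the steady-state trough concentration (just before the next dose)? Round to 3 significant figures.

k = ln 2 / 12.5 = 0.05545 hr⁻¹
Fraction remaining after one interval: e^(−kτ) = e^(−0.05545 × 5.20) = 0.7495
R = 1 / (1 − 0.7495) = 3.992
Css,max = 52.5 × 3.992 = 209.6 mcg/L
Css,min = Css,max × e^(−kτ) = 209.6 × 0.7495 ≈ 157 mcg/L

157 mcg/L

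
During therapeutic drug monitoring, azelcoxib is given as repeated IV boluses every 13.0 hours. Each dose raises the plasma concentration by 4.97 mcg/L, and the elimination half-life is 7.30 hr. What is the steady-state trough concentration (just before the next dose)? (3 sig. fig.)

k = ln 2 / 7.30 = 0.09495 hr⁻¹
Fraction remaining after one interval: e^(−kτ) = e^(−0.09495 × 13.0) = 0.2910
R = 1 / (1 − 0.2910) = 1.410
Css,max = 4.97 × 1.410 = 7.010 mcg/L
Css,min = Css,max × e^(−kτ) = 7.010 × 0.2910 ≈ 2.04 mcg/L

2.04 mcg/L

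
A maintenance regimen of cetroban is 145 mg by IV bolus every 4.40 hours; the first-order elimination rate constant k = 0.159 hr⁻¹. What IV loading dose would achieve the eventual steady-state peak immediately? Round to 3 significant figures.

Accumulation ratio R = 1 / (1 − e^(−kτ)) = 1 / (1 − e^(−0.1590×4.40)) = 1 / (1 − 0.4968) = 1.987
Loading dose = maintenance dose × R = 145 × 1.987 ≈ 288 mg

288 mg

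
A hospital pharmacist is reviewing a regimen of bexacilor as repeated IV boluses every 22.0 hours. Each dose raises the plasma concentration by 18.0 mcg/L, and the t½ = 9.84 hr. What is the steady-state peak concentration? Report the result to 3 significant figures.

k = ln 2 / 9.84 = 0.07044 hr⁻¹
Fraction remaining after one interval: e^(−kτ) = e^(−0.07044 × 22.0) = 0.2123
R = 1 / (1 − 0.2123) = 1.270
Css,max = 18.0 × 1.270 ≈ 22.9 mcg/L

22.9 mcg/L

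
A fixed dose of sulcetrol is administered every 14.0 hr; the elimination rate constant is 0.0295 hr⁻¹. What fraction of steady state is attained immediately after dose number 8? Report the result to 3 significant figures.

0.963

f_n = 1 − e^(−nkτ) = 1 − e^(−8 × 0.02950 × 14.0) = 1 − e^(−3.304) = 1 − 0.03674 ≈ 0.963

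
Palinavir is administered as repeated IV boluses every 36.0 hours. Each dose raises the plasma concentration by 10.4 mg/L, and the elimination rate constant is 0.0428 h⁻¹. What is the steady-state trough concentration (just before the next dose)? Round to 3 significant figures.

2.84 mg/L

Fraction remaining after one interval: e^(−kτ) = e^(−0.04280 × 36.0) = 0.2142
R = 1 / (1 − 0.2142) = 1.273
Css,max = 10.4 × 1.273 = 13.24 mg/L
Css,min = Css,max × e^(−kτ) = 13.24 × 0.2142 ≈ 2.84 mg/L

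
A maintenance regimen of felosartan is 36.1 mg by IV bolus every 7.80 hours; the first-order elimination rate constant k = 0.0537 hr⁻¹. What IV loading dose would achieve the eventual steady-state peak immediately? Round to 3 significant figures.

Accumulation ratio R = 1 / (1 − e^(−kτ)) = 1 / (1 − e^(−0.05370×7.80)) = 1 / (1 − 0.6578) = 2.922
Loading dose = maintenance dose × R = 36.1 × 2.922 ≈ 105 mg

105 mg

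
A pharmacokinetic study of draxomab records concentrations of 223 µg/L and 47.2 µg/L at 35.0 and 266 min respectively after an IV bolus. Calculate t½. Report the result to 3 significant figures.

103 minutes

k = ln(C₁/C₂) / (t₂ − t₁) = ln(223/47.2) / (266 − 35.0)
  = 1.553 / 231.0 = 0.006722 min⁻¹
t½ = ln 2 / k = ln 2 / 0.006722 ≈ 103 minutes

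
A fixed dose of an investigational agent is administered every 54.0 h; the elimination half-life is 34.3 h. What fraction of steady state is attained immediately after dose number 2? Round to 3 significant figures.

0.887

k = ln 2 / 34.3 = 0.02021 h⁻¹
f_n = 1 − e^(−nkτ) = 1 − e^(−2 × 0.02021 × 54.0) = 1 − e^(−2.183) = 1 − 0.1128 ≈ 0.887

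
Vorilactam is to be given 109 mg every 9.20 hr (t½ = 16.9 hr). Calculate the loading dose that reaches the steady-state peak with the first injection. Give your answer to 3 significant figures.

347 mg

k = ln 2 / 16.9 = 0.04101 hr⁻¹
Accumulation ratio R = 1 / (1 − e^(−kτ)) = 1 / (1 − e^(−0.04101×9.20)) = 1 / (1 − 0.6857) = 3.182
Loading dose = maintenance dose × R = 109 × 3.182 ≈ 347 mg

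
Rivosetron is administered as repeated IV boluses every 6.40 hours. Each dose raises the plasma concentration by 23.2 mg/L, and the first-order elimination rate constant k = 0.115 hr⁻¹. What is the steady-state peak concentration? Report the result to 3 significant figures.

44.5 mg/L

Fraction remaining after one interval: e^(−kτ) = e^(−0.1150 × 6.40) = 0.4790
R = 1 / (1 − 0.4790) = 1.919
Css,max = 23.2 × 1.919 ≈ 44.5 mg/L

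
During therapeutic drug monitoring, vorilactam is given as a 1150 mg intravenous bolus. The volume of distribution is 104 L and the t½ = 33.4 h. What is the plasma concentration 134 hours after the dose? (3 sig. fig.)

C₀ = dose / V = 1150 / 104 = 11.06 µg/mL
k = ln 2 / 33.4 = 0.02075 h⁻¹
C(t) = C₀ e^(−kt) = 11.06 × e^(−0.02075 × 134) = 11.06 × e^(−2.781) = 11.06 × 0.06198 ≈ 0.685 µg/mL

0.685 µg/mL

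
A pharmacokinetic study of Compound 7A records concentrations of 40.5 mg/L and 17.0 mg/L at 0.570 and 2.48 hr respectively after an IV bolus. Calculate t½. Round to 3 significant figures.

1.53 hours

k = ln(C₁/C₂) / (t₂ − t₁) = ln(40.5/17.0) / (2.48 − 0.570)
  = 0.8681 / 1.910 = 0.4545 hr⁻¹
t½ = ln 2 / k = ln 2 / 0.4545 ≈ 1.53 hours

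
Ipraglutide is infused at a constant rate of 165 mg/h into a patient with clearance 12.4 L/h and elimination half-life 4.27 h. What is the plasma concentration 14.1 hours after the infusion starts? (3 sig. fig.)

Css = rate / CL = 165 / 12.4 = 13.31 mg/L
k = ln 2 / 4.27 = 0.1623 h⁻¹
C(t) = Css (1 − e^(−kt)) = 13.31 × (1 − e^(−2.289)) = 13.31 × 0.8986 ≈ 12.0 mg/L

12.0 mg/L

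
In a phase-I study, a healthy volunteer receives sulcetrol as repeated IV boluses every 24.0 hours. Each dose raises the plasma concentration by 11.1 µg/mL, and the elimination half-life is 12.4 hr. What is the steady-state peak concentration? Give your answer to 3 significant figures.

k = ln 2 / 12.4 = 0.05590 hr⁻¹
Fraction remaining after one interval: e^(−kτ) = e^(−0.05590 × 24.0) = 0.2614
R = 1 / (1 − 0.2614) = 1.354
Css,max = 11.1 × 1.354 ≈ 15.0 µg/mL

15.0 µg/mL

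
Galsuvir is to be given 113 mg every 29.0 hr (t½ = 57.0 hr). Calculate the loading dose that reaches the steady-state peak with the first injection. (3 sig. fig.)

380 mg

k = ln 2 / 57.0 = 0.01216 hr⁻¹
Accumulation ratio R = 1 / (1 − e^(−kτ)) = 1 / (1 − e^(−0.01216×29.0)) = 1 / (1 − 0.7028) = 3.365
Loading dose = maintenance dose × R = 113 × 3.365 ≈ 380 mg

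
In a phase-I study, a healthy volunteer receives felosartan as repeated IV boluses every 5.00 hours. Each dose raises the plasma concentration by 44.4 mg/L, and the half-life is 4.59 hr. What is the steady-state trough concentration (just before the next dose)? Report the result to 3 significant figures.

39.4 mg/L

k = ln 2 / 4.59 = 0.1510 hr⁻¹
Fraction remaining after one interval: e^(−kτ) = e^(−0.1510 × 5.00) = 0.4700
R = 1 / (1 − 0.4700) = 1.887
Css,max = 44.4 × 1.887 = 83.77 mg/L
Css,min = Css,max × e^(−kτ) = 83.77 × 0.4700 ≈ 39.4 mg/L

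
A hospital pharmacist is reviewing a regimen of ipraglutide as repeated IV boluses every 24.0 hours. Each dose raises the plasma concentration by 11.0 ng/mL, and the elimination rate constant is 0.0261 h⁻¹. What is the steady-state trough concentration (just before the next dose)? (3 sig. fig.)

Fraction remaining after one interval: e^(−kτ) = e^(−0.02610 × 24.0) = 0.5345
R = 1 / (1 − 0.5345) = 2.148
Css,max = 11.0 × 2.148 = 23.63 ng/mL
Css,min = Css,max × e^(−kτ) = 23.63 × 0.5345 ≈ 12.6 ng/mL

12.6 ng/mL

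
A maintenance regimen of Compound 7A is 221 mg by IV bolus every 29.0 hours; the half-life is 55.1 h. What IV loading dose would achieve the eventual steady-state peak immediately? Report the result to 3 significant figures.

k = ln 2 / 55.1 = 0.01258 h⁻¹
Accumulation ratio R = 1 / (1 − e^(−kτ)) = 1 / (1 − e^(−0.01258×29.0)) = 1 / (1 − 0.6943) = 3.271
Loading dose = maintenance dose × R = 221 × 3.271 ≈ 723 mg

723 mg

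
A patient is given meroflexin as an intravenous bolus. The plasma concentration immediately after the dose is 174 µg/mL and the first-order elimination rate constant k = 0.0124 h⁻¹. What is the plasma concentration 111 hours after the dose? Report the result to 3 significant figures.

C(t) = C₀ e^(−kt) = 174 × e^(−0.01240 × 111) = 174 × e^(−1.376) = 174 × 0.2525 ≈ 43.9 µg/mL

43.9 µg/mL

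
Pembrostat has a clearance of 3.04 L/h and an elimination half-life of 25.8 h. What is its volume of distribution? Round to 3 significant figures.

113 L

k = ln 2 / t½ = ln 2 / 25.8 = 0.02687 h⁻¹
V = CL / k = 3.04 / 0.02687 ≈ 113 L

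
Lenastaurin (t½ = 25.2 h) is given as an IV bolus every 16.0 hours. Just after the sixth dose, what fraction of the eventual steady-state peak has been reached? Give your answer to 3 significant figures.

0.929

k = ln 2 / 25.2 = 0.02751 h⁻¹
f_n = 1 − e^(−nkτ) = 1 − e^(−6 × 0.02751 × 16.0) = 1 − e^(−2.641) = 1 − 0.07132 ≈ 0.929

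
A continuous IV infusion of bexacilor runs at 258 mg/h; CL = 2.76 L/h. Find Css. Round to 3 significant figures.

93.5 µg/mL

Css = infusion rate / CL = 258 / 2.76 ≈ 93.5 µg/mL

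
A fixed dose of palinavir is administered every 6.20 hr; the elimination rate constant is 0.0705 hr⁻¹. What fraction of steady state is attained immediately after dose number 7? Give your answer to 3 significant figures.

0.953

f_n = 1 − e^(−nkτ) = 1 − e^(−7 × 0.07050 × 6.20) = 1 − e^(−3.060) = 1 − 0.04690 ≈ 0.953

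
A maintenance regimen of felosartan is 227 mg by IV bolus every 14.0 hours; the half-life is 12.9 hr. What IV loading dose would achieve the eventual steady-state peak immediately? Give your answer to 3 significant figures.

k = ln 2 / 12.9 = 0.05373 hr⁻¹
Accumulation ratio R = 1 / (1 − e^(−kτ)) = 1 / (1 − e^(−0.05373×14.0)) = 1 / (1 − 0.4713) = 1.891
Loading dose = maintenance dose × R = 227 × 1.891 ≈ 429 mg

429 mg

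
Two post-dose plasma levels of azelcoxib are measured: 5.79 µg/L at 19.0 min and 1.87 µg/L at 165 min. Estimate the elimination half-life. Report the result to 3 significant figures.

89.5 minutes

k = ln(C₁/C₂) / (t₂ − t₁) = ln(5.79/1.87) / (165 − 19.0)
  = 1.130 / 146.0 = 0.007741 min⁻¹
t½ = ln 2 / k = ln 2 / 0.007741 ≈ 89.5 minutes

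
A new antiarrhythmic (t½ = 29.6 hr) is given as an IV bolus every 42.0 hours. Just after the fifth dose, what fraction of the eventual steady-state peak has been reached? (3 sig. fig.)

k = ln 2 / 29.6 = 0.02342 hr⁻¹
f_n = 1 − e^(−nkτ) = 1 − e^(−5 × 0.02342 × 42.0) = 1 − e^(−4.918) = 1 − 0.007317 ≈ 0.993

0.993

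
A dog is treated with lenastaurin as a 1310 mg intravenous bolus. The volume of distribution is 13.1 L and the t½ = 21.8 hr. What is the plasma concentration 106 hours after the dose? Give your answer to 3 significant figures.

C₀ = dose / V = 1310 / 13.1 = 100.0 mg/L
k = ln 2 / 21.8 = 0.03180 hr⁻¹
C(t) = C₀ e^(−kt) = 100.0 × e^(−0.03180 × 106) = 100.0 × e^(−3.370) = 100.0 × 0.03438 ≈ 3.44 mg/L

3.44 mg/L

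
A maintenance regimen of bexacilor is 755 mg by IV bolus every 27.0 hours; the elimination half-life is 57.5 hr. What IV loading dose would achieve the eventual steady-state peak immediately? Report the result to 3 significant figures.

2720 mg

k = ln 2 / 57.5 = 0.01205 hr⁻¹
Accumulation ratio R = 1 / (1 − e^(−kτ)) = 1 / (1 − e^(−0.01205×27.0)) = 1 / (1 − 0.7222) = 3.599
Loading dose = maintenance dose × R = 755 × 3.599 ≈ 2720 mg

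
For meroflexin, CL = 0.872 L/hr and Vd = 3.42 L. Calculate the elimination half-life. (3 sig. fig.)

k = CL / V = 0.872 / 3.42 = 0.2550 hr⁻¹
t½ = ln 2 / k = ln 2 / 0.2550 ≈ 2.72 hours

2.72 hours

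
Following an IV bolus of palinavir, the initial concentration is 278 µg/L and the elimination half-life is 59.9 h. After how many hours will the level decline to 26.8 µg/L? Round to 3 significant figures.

k = ln 2 / 59.9 = 0.01157 h⁻¹
C(t) = C₀ e^(−kt)  ⇒  t = ln(C₀/C) / k
t = ln(278/26.8) / 0.01157 = 2.339 / 0.01157 ≈ 202 hours

202 hours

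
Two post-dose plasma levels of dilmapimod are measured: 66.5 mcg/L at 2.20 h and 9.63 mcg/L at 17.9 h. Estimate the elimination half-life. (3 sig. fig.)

k = ln(C₁/C₂) / (t₂ − t₁) = ln(66.5/9.63) / (17.9 − 2.20)
  = 1.932 / 15.70 = 0.1231 h⁻¹
t½ = ln 2 / k = ln 2 / 0.1231 ≈ 5.63 hours

5.63 hours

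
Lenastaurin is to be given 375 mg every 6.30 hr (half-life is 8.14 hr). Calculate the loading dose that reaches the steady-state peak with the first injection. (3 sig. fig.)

k = ln 2 / 8.14 = 0.08515 hr⁻¹
Accumulation ratio R = 1 / (1 − e^(−kτ)) = 1 / (1 − e^(−0.08515×6.30)) = 1 / (1 − 0.5848) = 2.409
Loading dose = maintenance dose × R = 375 × 2.409 ≈ 903 mg

903 mg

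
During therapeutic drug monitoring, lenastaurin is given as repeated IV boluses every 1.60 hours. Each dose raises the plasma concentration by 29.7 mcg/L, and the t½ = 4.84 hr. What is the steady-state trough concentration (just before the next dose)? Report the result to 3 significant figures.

k = ln 2 / 4.84 = 0.1432 hr⁻¹
Fraction remaining after one interval: e^(−kτ) = e^(−0.1432 × 1.60) = 0.7952
R = 1 / (1 − 0.7952) = 4.883
Css,max = 29.7 × 4.883 = 145.0 mcg/L
Css,min = Css,max × e^(−kτ) = 145.0 × 0.7952 ≈ 115 mcg/L

115 mcg/L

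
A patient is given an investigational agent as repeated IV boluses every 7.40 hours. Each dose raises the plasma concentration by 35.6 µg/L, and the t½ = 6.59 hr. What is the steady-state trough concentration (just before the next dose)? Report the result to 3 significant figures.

k = ln 2 / 6.59 = 0.1052 hr⁻¹
Fraction remaining after one interval: e^(−kτ) = e^(−0.1052 × 7.40) = 0.4592
R = 1 / (1 − 0.4592) = 1.849
Css,max = 35.6 × 1.849 = 65.82 µg/L
Css,min = Css,max × e^(−kτ) = 65.82 × 0.4592 ≈ 30.2 µg/L

30.2 µg/L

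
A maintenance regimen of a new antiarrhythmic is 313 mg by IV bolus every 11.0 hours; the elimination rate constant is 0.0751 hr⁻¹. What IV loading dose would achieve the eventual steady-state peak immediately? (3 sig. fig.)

557 mg

Accumulation ratio R = 1 / (1 − e^(−kτ)) = 1 / (1 − e^(−0.07510×11.0)) = 1 / (1 − 0.4378) = 1.779
Loading dose = maintenance dose × R = 313 × 1.779 ≈ 557 mg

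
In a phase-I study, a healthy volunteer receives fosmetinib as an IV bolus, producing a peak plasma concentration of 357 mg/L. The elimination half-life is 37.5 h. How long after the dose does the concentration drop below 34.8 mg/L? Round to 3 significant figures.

126 hours

k = ln 2 / 37.5 = 0.01848 h⁻¹
C(t) = C₀ e^(−kt)  ⇒  t = ln(C₀/C) / k
t = ln(357/34.8) / 0.01848 = 2.328 / 0.01848 ≈ 126 hours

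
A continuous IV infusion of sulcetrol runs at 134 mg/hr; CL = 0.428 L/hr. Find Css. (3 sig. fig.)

Css = infusion rate / CL = 134 / 0.428 ≈ 313 µg/mL

313 µg/mL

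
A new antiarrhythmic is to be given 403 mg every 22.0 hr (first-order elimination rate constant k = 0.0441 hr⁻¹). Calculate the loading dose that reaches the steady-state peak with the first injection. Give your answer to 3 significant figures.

649 mg

Accumulation ratio R = 1 / (1 − e^(−kτ)) = 1 / (1 − e^(−0.04410×22.0)) = 1 / (1 − 0.3790) = 1.610
Loading dose = maintenance dose × R = 403 × 1.610 ≈ 649 mg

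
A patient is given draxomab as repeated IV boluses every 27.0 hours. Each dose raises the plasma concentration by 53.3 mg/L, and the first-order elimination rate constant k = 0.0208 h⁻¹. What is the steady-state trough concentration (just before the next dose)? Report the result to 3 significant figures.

Fraction remaining after one interval: e^(−kτ) = e^(−0.02080 × 27.0) = 0.5703
R = 1 / (1 − 0.5703) = 2.327
Css,max = 53.3 × 2.327 = 124.0 mg/L
Css,min = Css,max × e^(−kτ) = 124.0 × 0.5703 ≈ 70.7 mg/L

70.7 mg/L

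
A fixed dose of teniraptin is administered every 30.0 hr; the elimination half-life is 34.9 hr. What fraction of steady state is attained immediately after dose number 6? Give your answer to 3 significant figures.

k = ln 2 / 34.9 = 0.01986 hr⁻¹
f_n = 1 − e^(−nkτ) = 1 − e^(−6 × 0.01986 × 30.0) = 1 − e^(−3.575) = 1 − 0.02802 ≈ 0.972

0.972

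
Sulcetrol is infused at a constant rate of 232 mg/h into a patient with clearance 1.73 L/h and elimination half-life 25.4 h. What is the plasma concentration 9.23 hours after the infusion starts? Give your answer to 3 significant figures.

29.9 µg/mL

Css = rate / CL = 232 / 1.73 = 134.1 µg/mL
k = ln 2 / 25.4 = 0.02729 h⁻¹
C(t) = Css (1 − e^(−kt)) = 134.1 × (1 − e^(−0.2519)) = 134.1 × 0.2227 ≈ 29.9 µg/mL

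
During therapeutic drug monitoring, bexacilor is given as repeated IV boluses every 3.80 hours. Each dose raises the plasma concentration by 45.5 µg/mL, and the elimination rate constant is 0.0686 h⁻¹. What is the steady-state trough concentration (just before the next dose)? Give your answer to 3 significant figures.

Fraction remaining after one interval: e^(−kτ) = e^(−0.06860 × 3.80) = 0.7705
R = 1 / (1 − 0.7705) = 4.358
Css,max = 45.5 × 4.358 = 198.3 µg/mL
Css,min = Css,max × e^(−kτ) = 198.3 × 0.7705 ≈ 153 µg/mL

153 µg/mL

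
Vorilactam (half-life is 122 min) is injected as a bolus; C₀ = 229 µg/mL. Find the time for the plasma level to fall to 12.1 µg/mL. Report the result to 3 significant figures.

518 minutes

k = ln 2 / 122 = 0.005682 min⁻¹
C(t) = C₀ e^(−kt)  ⇒  t = ln(C₀/C) / k
t = ln(229/12.1) / 0.005682 = 2.941 / 0.005682 ≈ 518 minutes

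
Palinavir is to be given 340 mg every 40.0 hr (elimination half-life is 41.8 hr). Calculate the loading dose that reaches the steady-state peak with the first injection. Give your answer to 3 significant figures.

k = ln 2 / 41.8 = 0.01658 hr⁻¹
Accumulation ratio R = 1 / (1 − e^(−kτ)) = 1 / (1 − e^(−0.01658×40.0)) = 1 / (1 − 0.5151) = 2.062
Loading dose = maintenance dose × R = 340 × 2.062 ≈ 701 mg

701 mg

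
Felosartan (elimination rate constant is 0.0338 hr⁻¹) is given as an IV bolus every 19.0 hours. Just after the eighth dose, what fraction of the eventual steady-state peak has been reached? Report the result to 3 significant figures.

f_n = 1 − e^(−nkτ) = 1 − e^(−8 × 0.03380 × 19.0) = 1 − e^(−5.138) = 1 − 0.005872 ≈ 0.994

0.994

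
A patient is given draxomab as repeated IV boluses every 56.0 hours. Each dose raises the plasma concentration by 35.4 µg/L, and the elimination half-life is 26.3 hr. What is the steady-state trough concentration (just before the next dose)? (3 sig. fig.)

10.5 µg/L

k = ln 2 / 26.3 = 0.02636 hr⁻¹
Fraction remaining after one interval: e^(−kτ) = e^(−0.02636 × 56.0) = 0.2286
R = 1 / (1 − 0.2286) = 1.296
Css,max = 35.4 × 1.296 = 45.89 µg/L
Css,min = Css,max × e^(−kτ) = 45.89 × 0.2286 ≈ 10.5 µg/L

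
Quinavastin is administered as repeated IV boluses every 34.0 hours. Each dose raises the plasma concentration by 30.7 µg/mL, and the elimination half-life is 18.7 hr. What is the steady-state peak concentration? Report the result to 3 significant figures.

42.9 µg/mL

k = ln 2 / 18.7 = 0.03707 hr⁻¹
Fraction remaining after one interval: e^(−kτ) = e^(−0.03707 × 34.0) = 0.2836
R = 1 / (1 − 0.2836) = 1.396
Css,max = 30.7 × 1.396 ≈ 42.9 µg/mL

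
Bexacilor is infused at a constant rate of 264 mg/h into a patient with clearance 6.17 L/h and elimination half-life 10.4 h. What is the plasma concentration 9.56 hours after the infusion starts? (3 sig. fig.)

Css = rate / CL = 264 / 6.17 = 42.79 µg/mL
k = ln 2 / 10.4 = 0.06665 h⁻¹
C(t) = Css (1 − e^(−kt)) = 42.79 × (1 − e^(−0.6372)) = 42.79 × 0.4712 ≈ 20.2 µg/mL

20.2 µg/mL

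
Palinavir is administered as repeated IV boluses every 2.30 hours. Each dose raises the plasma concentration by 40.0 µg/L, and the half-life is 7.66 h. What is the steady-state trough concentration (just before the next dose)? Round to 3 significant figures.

173 µg/L

k = ln 2 / 7.66 = 0.09049 h⁻¹
Fraction remaining after one interval: e^(−kτ) = e^(−0.09049 × 2.30) = 0.8121
R = 1 / (1 − 0.8121) = 5.322
Css,max = 40.0 × 5.322 = 212.9 µg/L
Css,min = Css,max × e^(−kτ) = 212.9 × 0.8121 ≈ 173 µg/L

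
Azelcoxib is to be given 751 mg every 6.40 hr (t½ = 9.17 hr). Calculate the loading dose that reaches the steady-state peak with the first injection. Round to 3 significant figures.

k = ln 2 / 9.17 = 0.07559 hr⁻¹
Accumulation ratio R = 1 / (1 − e^(−kτ)) = 1 / (1 − e^(−0.07559×6.40)) = 1 / (1 − 0.6165) = 2.607
Loading dose = maintenance dose × R = 751 × 2.607 ≈ 1960 mg

1960 mg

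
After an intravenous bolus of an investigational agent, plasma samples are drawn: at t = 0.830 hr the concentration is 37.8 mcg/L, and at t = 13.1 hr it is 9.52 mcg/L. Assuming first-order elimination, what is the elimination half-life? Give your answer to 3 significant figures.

k = ln(C₁/C₂) / (t₂ − t₁) = ln(37.8/9.52) / (13.1 − 0.830)
  = 1.379 / 12.27 = 0.1124 hr⁻¹
t½ = ln 2 / k = ln 2 / 0.1124 ≈ 6.17 hours

6.17 hours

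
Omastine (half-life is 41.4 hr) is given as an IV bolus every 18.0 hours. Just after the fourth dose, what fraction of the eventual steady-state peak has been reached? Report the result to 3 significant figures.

k = ln 2 / 41.4 = 0.01674 hr⁻¹
f_n = 1 − e^(−nkτ) = 1 − e^(−4 × 0.01674 × 18.0) = 1 − e^(−1.205) = 1 − 0.2996 ≈ 0.700

0.700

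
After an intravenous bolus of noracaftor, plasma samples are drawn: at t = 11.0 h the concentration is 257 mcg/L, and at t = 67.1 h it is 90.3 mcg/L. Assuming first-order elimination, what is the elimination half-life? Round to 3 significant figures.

37.2 hours

k = ln(C₁/C₂) / (t₂ − t₁) = ln(257/90.3) / (67.1 − 11.0)
  = 1.046 / 56.10 = 0.01864 h⁻¹
t½ = ln 2 / k = ln 2 / 0.01864 ≈ 37.2 hours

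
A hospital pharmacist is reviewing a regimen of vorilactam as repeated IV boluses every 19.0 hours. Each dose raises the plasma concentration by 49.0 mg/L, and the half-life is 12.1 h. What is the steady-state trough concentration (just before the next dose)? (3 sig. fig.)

24.9 mg/L

k = ln 2 / 12.1 = 0.05728 h⁻¹
Fraction remaining after one interval: e^(−kτ) = e^(−0.05728 × 19.0) = 0.3368
R = 1 / (1 − 0.3368) = 1.508
Css,max = 49.0 × 1.508 = 73.88 mg/L
Css,min = Css,max × e^(−kτ) = 73.88 × 0.3368 ≈ 24.9 mg/L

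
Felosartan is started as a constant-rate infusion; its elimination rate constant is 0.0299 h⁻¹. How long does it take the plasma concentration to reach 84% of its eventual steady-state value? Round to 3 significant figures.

f = 1 − e^(−kt)  ⇒  t = −ln(1 − f) / k
t = −ln(1 − 0.84) / 0.02990 = 1.833 / 0.02990 ≈ 61.3 hours

61.3 hours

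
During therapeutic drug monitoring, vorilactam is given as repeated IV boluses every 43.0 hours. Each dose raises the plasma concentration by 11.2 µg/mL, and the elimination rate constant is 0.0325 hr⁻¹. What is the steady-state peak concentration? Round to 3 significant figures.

14.9 µg/mL

Fraction remaining after one interval: e^(−kτ) = e^(−0.03250 × 43.0) = 0.2472
R = 1 / (1 − 0.2472) = 1.328
Css,max = 11.2 × 1.328 ≈ 14.9 µg/mL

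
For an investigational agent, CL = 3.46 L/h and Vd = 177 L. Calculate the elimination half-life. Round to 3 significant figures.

k = CL / V = 3.46 / 177 = 0.01955 h⁻¹
t½ = ln 2 / k = ln 2 / 0.01955 ≈ 35.5 hours

35.5 hours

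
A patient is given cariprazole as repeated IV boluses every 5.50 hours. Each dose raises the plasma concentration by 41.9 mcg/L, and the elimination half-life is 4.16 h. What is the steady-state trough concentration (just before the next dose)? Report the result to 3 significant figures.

k = ln 2 / 4.16 = 0.1666 h⁻¹
Fraction remaining after one interval: e^(−kτ) = e^(−0.1666 × 5.50) = 0.3999
R = 1 / (1 − 0.3999) = 1.667
Css,max = 41.9 × 1.667 = 69.83 mcg/L
Css,min = Css,max × e^(−kτ) = 69.83 × 0.3999 ≈ 27.9 mcg/L

27.9 mcg/L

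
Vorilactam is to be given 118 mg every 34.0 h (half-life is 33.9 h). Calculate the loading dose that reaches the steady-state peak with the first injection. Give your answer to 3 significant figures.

k = ln 2 / 33.9 = 0.02045 h⁻¹
Accumulation ratio R = 1 / (1 − e^(−kτ)) = 1 / (1 − e^(−0.02045×34.0)) = 1 / (1 − 0.4990) = 1.996
Loading dose = maintenance dose × R = 118 × 1.996 ≈ 236 mg

236 mg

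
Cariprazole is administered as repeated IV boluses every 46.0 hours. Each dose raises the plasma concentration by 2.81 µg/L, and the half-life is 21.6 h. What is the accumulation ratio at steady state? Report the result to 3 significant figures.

k = ln 2 / 21.6 = 0.03209 h⁻¹
Fraction remaining after one interval: e^(−kτ) = e^(−0.03209 × 46.0) = 0.2285
R = 1 / (1 − 0.2285) = 1 / 0.7715 ≈ 1.30

1.30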